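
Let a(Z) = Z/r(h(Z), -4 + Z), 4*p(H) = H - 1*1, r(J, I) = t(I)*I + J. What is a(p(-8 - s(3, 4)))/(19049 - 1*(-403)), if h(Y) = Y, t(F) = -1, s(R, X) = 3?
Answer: -1/25936 ≈ -3.8556e-5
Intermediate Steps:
r(J, I) = J - I (r(J, I) = -I + J = J - I)
p(H) = -¼ + H/4 (p(H) = (H - 1*1)/4 = (H - 1)/4 = (-1 + H)/4 = -¼ + H/4)
a(Z) = Z/4 (a(Z) = Z/(Z - (-4 + Z)) = Z/(Z + (4 - Z)) = Z/4)
a(p(-8 - s(3, 4)))/(19049 - 1*(-403)) = ((-¼ + (-8 - 1*3)/4)/4)/(19049 - 1*(-403)) = ((-¼ + (-8 - 3)/4)/4)/(19049 + 403) = ((-¼ + (¼)*(-11))/4)/19452 = ((-¼ - 11/4)/4)*(1/19452) = ((¼)*(-3))*(1/19452) = -¾*1/19452 = -1/25936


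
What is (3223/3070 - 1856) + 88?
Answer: -5424537/3070 ≈ -1766.9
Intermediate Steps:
(3223/3070 - 1856) + 88 = -5694697/3070 + 88 = -5424537/3070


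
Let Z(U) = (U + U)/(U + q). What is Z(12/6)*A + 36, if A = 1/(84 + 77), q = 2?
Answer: 5797/161 ≈ 36.006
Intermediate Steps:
A = 1/161 ≈ 0.0062112
Z(U) = 2*U/(2 + U) (Z(U) = (U + U)/(U + 2) = (2*U)/(2 + U) = 2*U/(2 + U))
Z(12/6)*A + 36 = (2*(12/6)/(2 + 12/6))*(1/161) + 36 = (2*(12*(⅙))/(2 + 12*(⅙)))*(1/161) + 36 = (2*2/(2 + 2))*(1/161) + 36 = (2*2/4)*(1/161) + 36 = (2*2*(¼))*(1/161) + 36 = 1*(1/161) + 36 = 1/161 + 36 = 5797/161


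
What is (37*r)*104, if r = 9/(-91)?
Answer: -2664/7 ≈ -380.57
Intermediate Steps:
r = -9/91 (r = 9*(-1/91) = -9/91 ≈ -0.098901)
(37*r)*104 = (37*(-9/91))*104 = -333/91*104 = -2664/7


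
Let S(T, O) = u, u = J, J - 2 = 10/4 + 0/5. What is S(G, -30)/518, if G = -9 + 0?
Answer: 9/1036 ≈ 0.0086873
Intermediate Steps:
G = -9
J = 9/2 (J = 2 + (10/4 + 0/5) = 2 + (10*(¼) + 0*(⅕)) = 2 + (5/2 + 0) = 2 + 5/2 = 9/2 ≈ 4.5000)
u = 9/2 ≈ 4.5000
S(T, O) = 9/2
S(G, -30)/518 = (9/2)/518 = (9/2)*(1/518) = 9/1036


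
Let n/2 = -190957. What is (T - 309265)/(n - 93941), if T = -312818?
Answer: 622083/475855 ≈ 1.3073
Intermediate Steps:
n = -381914 (n = 2*(-190957) = -381914)
(T - 309265)/(n - 93941) = (-312818 - 309265)/(-381914 - 93941) = -622083/(-475855) = -622083*(-1/475855) = 622083/475855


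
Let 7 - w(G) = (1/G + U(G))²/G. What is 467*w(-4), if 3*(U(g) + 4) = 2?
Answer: 2746427/576 ≈ 4768.1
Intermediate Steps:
U(g) = -10/3 (U(g) = -4 + (⅓)*2 = -4 + ⅔ = -10/3)
w(G) = 7 - (-10/3 + 1/G)²/G (w(G) = 7 - (1/G - 10/3)²/G = 7 - (-10/3 + 1/G)²/G)
467*w(-4) = 467*(7 - ⅑*(3 - 10*(-4))²/(-4)³) = 467*(7 - ⅑*(-1/64)*(3 + 40)²) = 467*(7 - ⅑*(-1/64)*43²) = 467*(7 - ⅑*(-1/64)*1849) = 467*(7 + 1849/576) = 467*(5881/576) = 2746427/576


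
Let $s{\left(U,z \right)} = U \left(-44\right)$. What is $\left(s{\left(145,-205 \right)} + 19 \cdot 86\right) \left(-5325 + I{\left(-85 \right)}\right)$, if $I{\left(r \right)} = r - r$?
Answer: $25272450$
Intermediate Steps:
$s{\left(U,z \right)} = - 44 U$
$I{\left(r \right)} = 0$
$\left(s{\left(145,-205 \right)} + 19 \cdot 86\right) \left(-5325 + I{\left(-85 \right)}\right) = \left(\left(-44\right) 145 + 19 \cdot 86\right) \left(-5325 + 0\right) = \left(-6380 + 1634\right) \left(-5325\right) = \left(-4746\right) \left(-5325\right) = 25272450$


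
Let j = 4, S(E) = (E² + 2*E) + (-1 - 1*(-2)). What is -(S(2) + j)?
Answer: -13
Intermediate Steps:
S(E) = 1 + E² + 2*E (S(E) = (E² + 2*E) + (-1 + 2) = (E² + 2*E) + 1 = 1 + E² + 2*E)
-(S(2) + j) = -((1 + 2² + 2*2) + 4) = -((1 + 4 + 4) + 4) = -(9 + 4) = -1*13 = -13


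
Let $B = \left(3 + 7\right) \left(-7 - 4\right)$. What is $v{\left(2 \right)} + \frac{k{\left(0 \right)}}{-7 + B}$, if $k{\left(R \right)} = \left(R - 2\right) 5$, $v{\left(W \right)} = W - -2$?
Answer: $\frac{478}{117} \approx 4.0855$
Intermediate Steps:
$B = -110$ ($B = 10 \left(-11\right) = -110$)
$v{\left(W \right)} = 2 + W$ ($v{\left(W \right)} = W + 2 = 2 + W$)
$k{\left(R \right)} = -10 + 5 R$ ($k{\left(R \right)} = \left(-2 + R\right) 5 = -10 + 5 R$)
$v{\left(2 \right)} + \frac{k{\left(0 \right)}}{-7 + B} = \left(2 + 2\right) + \frac{-10 + 5 \cdot 0}{-7 - 110} = 4 + \frac{-10 + 0}{-117} = 4 - - \frac{10}{117} = 4 + \frac{10}{117} = \frac{478}{117}$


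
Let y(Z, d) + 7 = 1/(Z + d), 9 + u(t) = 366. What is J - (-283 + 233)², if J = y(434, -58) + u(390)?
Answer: -808399/376 ≈ -2150.0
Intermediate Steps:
u(t) = 357 (u(t) = -9 + 366 = 357)
y(Z, d) = -7 + 1/(Z + d)
J = 131601/376 (J = (1 - 7*434 - 7*(-58))/(434 - 58) + 357 = (1 - 3038 + 406)/376 + 357 = (1/376)*(-2631) + 357 = -2631/376 + 357 = 131601/376 ≈ 350.00)
J - (-283 + 233)² = 131601/376 - (-283 + 233)² = 131601/376 - 1*(-50)² = 131601/376 - 1*2500 = 131601/376 - 2500 = -808399/376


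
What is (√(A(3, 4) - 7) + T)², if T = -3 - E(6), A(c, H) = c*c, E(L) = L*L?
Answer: (39 - √2)² ≈ 1412.7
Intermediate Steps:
E(L) = L²
A(c, H) = c²
T = -39 (T = -3 - 1*6² = -3 - 1*36 = -3 - 36 = -39)
(√(A(3, 4) - 7) + T)² = (√(3² - 7) - 39)² = (√(9 - 7) - 39)² = (√2 - 39)² = (-39 + √2)²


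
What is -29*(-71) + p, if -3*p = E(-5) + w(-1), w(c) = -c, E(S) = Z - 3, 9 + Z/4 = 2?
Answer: 2069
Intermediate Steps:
Z = -28 (Z = -36 + 4*2 = -36 + 8 = -28)
E(S) = -31 (E(S) = -28 - 3 = -31)
p = 10 (p = -(-31 - 1*(-1))/3 = -(-31 + 1)/3 = -⅓*(-30) = 10)
-29*(-71) + p = -29*(-71) + 10 = 2059 + 10 = 2069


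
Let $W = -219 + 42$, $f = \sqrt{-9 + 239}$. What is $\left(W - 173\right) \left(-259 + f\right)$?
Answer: $90650 - 350 \sqrt{230} \approx 85342.0$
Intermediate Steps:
$f = \sqrt{230} \approx 15.166$
$W = -177$
$\left(W - 173\right) \left(-259 + f\right) = \left(-177 - 173\right) \left(-259 + \sqrt{230}\right) = - 350 \left(-259 + \sqrt{230}\right) = 90650 - 350 \sqrt{230}$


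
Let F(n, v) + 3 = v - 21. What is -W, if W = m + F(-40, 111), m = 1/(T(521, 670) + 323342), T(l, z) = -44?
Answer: -28126927/323298 ≈ -87.000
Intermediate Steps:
F(n, v) = -24 + v (F(n, v) = -3 + (v - 21) = -3 + (-21 + v) = -24 + v)
m = 1/323298 (m = 1/(-44 + 323342) = 1/323298 ≈ 3.0931e-6)
W = 28126927/323298 (W = 1/323298 + (-24 + 111) = 1/323298 + 87 = 28126927/323298 ≈ 87.000)
-W = -1*28126927/323298 = -28126927/323298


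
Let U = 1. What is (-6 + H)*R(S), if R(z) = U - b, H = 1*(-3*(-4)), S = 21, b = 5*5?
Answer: -144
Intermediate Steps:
b = 25
H = 12 (H = 1*12 = 12)
R(z) = -24 (R(z) = 1 - 1*25 = 1 - 25 = -24)
(-6 + H)*R(S) = (-6 + 12)*(-24) = 6*(-24) = -144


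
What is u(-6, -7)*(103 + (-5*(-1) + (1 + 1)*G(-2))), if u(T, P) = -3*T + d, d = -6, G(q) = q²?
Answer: 1392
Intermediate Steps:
u(T, P) = -6 - 3*T (u(T, P) = -3*T - 6 = -6 - 3*T)
u(-6, -7)*(103 + (-5*(-1) + (1 + 1)*G(-2))) = (-6 - 3*(-6))*(103 + (-5*(-1) + (1 + 1)*(-2)²)) = (-6 + 18)*(103 + (5 + 2*4)) = 12*(103 + (5 + 8)) = 12*(103 + 13) = 12*116 = 1392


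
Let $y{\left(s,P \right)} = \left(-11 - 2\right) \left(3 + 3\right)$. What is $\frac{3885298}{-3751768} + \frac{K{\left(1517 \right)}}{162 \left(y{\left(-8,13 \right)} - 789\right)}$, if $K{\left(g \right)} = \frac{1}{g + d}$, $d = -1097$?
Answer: $- \frac{28649546846801}{27664918190280} \approx -1.0356$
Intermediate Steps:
$y{\left(s,P \right)} = -78$ ($y{\left(s,P \right)} = \left(-13\right) 6 = -78$)
$K{\left(g \right)} = \frac{1}{-1097 + g}$ ($K{\left(g \right)} = \frac{1}{g - 1097} = \frac{1}{-1097 + g}$)
$\frac{3885298}{-3751768} + \frac{K{\left(1517 \right)}}{162 \left(y{\left(-8,13 \right)} - 789\right)} = \frac{3885298}{-3751768} + \frac{1}{\left(-1097 + 1517\right) 162 \left(-78 - 789\right)} = 3885298 \left(- \frac{1}{3751768}\right) + \frac{1}{420 \cdot 162 \left(-867\right)} = - \frac{1942649}{1875884} + \frac{1}{420 \left(-140454\right)} = - \frac{1942649}{1875884} + \frac{1}{420} \left(- \frac{1}{140454}\right) = - \frac{1942649}{1875884} - \frac{1}{58990680} = - \frac{28649546846801}{27664918190280}$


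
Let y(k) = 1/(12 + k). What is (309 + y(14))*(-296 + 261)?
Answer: -281225/26 ≈ -10816.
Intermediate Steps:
(309 + y(14))*(-296 + 261) = (309 + 1/(12 + 14))*(-296 + 261) = (309 + 1/26)*(-35) = (8035/26)*(-35) = -281225/26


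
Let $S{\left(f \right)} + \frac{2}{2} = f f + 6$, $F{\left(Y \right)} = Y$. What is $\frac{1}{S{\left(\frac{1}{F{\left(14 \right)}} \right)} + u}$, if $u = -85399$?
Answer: $- \frac{196}{16737223} \approx -1.171 \cdot 10^{-5}$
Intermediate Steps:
$S{\left(f \right)} = 5 + f^{2}$ ($S{\left(f \right)} = -1 + \left(f f + 6\right) = -1 + \left(f^{2} + 6\right) = -1 + \left(6 + f^{2}\right) = 5 + f^{2}$)
$\frac{1}{S{\left(\frac{1}{F{\left(14 \right)}} \right)} + u} = \frac{1}{\left(5 + \left(\frac{1}{14}\right)^{2}\right) - 85399} = \frac{1}{\left(5 + \frac{1}{196}\right) - 85399} = \frac{1}{\frac{981}{196} - 85399} = \frac{1}{- \frac{16737223}{196}} = - \frac{196}{16737223}$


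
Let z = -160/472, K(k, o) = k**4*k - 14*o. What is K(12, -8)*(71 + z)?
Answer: 1037847536/59 ≈ 1.7591e+7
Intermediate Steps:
K(k, o) = k**5 - 14*o
z = -20/59 (z = -160*1/472 = -20/59 ≈ -0.33898)
K(12, -8)*(71 + z) = (12**5 - 14*(-8))*(71 - 20/59) = (248832 + 112)*(4169/59) = 248944*(4169/59) = 1037847536/59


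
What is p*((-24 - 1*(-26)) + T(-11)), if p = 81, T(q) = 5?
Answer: 567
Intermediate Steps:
p*((-24 - 1*(-26)) + T(-11)) = 81*((-24 - 1*(-26)) + 5) = 81*((-24 + 26) + 5) = 81*(2 + 5) = 81*7 = 567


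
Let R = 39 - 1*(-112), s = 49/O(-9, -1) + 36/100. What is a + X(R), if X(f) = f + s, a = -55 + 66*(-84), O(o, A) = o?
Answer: -1226944/225 ≈ -5453.1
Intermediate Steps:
s = -1144/225 (s = 49/(-9) + 36/100 = 49*(-1/9) + 36*(1/100) = -49/9 + 9/25 = -1144/225 ≈ -5.0844)
a = -5599 (a = -55 - 5544 = -5599)
R = 151 (R = 39 + 112 = 151)
X(f) = -1144/225 + f (X(f) = f - 1144/225 = -1144/225 + f)
a + X(R) = -5599 + (-1144/225 + 151) = -5599 + 32831/225 = -1226944/225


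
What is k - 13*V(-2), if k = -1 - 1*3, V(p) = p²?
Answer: -56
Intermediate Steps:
k = -4 (k = -1 - 3 = -4)
k - 13*V(-2) = -4 - 13*(-2)² = -4 - 13*4 = -4 - 52 = -56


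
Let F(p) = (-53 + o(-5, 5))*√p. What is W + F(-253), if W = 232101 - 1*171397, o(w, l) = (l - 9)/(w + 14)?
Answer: 60704 - 481*I*√253/9 ≈ 60704.0 - 850.09*I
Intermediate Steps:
o(w, l) = (-9 + l)/(14 + w)
F(p) = -481*√p/9 (F(p) = (-53 + (-9 + 5)/(14 - 5))*√p = (-53 - 4/9)*√p = -481*√p/9)
W = 60704 (W = 232101 - 171397 = 60704)
W + F(-253) = 60704 - 481*I*√253/9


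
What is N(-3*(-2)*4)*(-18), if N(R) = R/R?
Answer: -18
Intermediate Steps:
N(R) = 1
N(-3*(-2)*4)*(-18) = 1*(-18) = -18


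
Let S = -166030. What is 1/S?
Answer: -1/166030 ≈ -6.0230e-6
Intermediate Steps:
1/S = 1/(-166030) = -1/166030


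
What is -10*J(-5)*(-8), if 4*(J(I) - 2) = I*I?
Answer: 660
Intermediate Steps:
J(I) = 2 + I²/4 (J(I) = 2 + (I*I)/4 = 2 + I²/4)
-10*J(-5)*(-8) = -10*(2 + (¼)*(-5)²)*(-8) = -10*(2 + (¼)*25)*(-8) = -10*(2 + 25/4)*(-8) = -10*33/4*(-8) = -165/2*(-8) = 660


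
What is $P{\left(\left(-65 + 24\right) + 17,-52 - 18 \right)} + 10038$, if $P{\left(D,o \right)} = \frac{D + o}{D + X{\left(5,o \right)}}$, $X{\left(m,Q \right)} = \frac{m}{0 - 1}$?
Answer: $\frac{291196}{29} \approx 10041.0$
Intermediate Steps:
$X{\left(m,Q \right)} = - m$ ($X{\left(m,Q \right)} = \frac{m}{0 - 1} = \frac{m}{-1} = m \left(-1\right) = - m$)
$P{\left(D,o \right)} = \frac{D + o}{-5 + D}$ ($P{\left(D,o \right)} = \frac{D + o}{D - 5} = \frac{D + o}{-5 + D}$)
$P{\left(\left(-65 + 24\right) + 17,-52 - 18 \right)} + 10038 = \frac{\left(\left(-65 + 24\right) + 17\right) - 70}{-5 + \left(\left(-65 + 24\right) + 17\right)} + 10038 = \frac{\left(-41 + 17\right) - 70}{-5 + \left(-41 + 17\right)} + 10038 = \frac{-24 - 70}{-5 - 24} + 10038 = \frac{1}{-29} \left(-94\right) + 10038 = \left(- \frac{1}{29}\right) \left(-94\right) + 10038 = \frac{94}{29} + 10038 = \frac{291196}{29}$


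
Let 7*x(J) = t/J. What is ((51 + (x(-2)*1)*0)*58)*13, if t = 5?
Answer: 38454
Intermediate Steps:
x(J) = 5/(7*J) (x(J) = (5/J)/7 = 5/(7*J))
((51 + (x(-2)*1)*0)*58)*13 = ((51 + (((5/7)/(-2))*1)*0)*58)*13 = ((51 + (((5/7)*(-1/2))*1)*0)*58)*13 = ((51 - 5/14*1*0)*58)*13 = ((51 - 5/14*0)*58)*13 = ((51 + 0)*58)*13 = (51*58)*13 = 2958*13 = 38454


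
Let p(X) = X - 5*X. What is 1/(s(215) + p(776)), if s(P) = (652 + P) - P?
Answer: -1/2452 ≈ -0.00040783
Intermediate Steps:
p(X) = -4*X
s(P) = 652
1/(s(215) + p(776)) = 1/(652 - 4*776) = 1/(652 - 3104) = 1/(-2452) = -1/2452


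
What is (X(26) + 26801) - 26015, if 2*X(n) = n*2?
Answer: 812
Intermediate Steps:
X(n) = n (X(n) = (n*2)/2 = (2*n)/2 = n)
(X(26) + 26801) - 26015 = (26 + 26801) - 26015 = 26827 - 26015 = 812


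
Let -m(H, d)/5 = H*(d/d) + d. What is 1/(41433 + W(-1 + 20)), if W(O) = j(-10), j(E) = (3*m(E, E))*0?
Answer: 1/41433 ≈ 2.4135e-5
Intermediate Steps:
m(H, d) = -5*H - 5*d (m(H, d) = -5*(H*(d/d) + d) = -5*(H*1 + d) = -5*(H + d) = -5*H - 5*d)
j(E) = 0 (j(E) = (3*(-5*E - 5*E))*0 = (3*(-10*E))*0 = -30*E*0 = 0)
W(O) = 0
1/(41433 + W(-1 + 20)) = 1/(41433 + 0) = 1/41433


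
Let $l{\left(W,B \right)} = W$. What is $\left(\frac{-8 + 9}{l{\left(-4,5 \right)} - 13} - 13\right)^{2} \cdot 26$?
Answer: $\frac{1281384}{289} \approx 4433.9$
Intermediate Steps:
$\left(\frac{-8 + 9}{l{\left(-4,5 \right)} - 13} - 13\right)^{2} \cdot 26 = \left(\frac{-8 + 9}{-4 - 13} - 13\right)^{2} \cdot 26 = \left(1 \frac{1}{-17} - 13\right)^{2} \cdot 26 = \left(1 \left(- \frac{1}{17}\right) - 13\right)^{2} \cdot 26 = \left(- \frac{1}{17} - 13\right)^{2} \cdot 26 = \left(- \frac{222}{17}\right)^{2} \cdot 26 = \frac{49284}{289} \cdot 26 = \frac{1281384}{289}$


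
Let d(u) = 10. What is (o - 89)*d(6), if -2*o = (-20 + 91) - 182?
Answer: -335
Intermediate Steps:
o = 111/2 (o = -((-20 + 91) - 182)/2 = -(71 - 182)/2 = -½*(-111) = 111/2 ≈ 55.500)
(o - 89)*d(6) = (111/2 - 89)*10 = -67/2*10 = -335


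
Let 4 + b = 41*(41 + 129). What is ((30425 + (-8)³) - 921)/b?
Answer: 4832/1161 ≈ 4.1619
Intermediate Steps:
b = 6966 (b = -4 + 41*(41 + 129) = -4 + 41*170 = -4 + 6970 = 6966)
((30425 + (-8)³) - 921)/b = ((30425 + (-8)³) - 921)/6966 = ((30425 - 512) - 921)*(1/6966) = (29913 - 921)*(1/6966) = 28992*(1/6966) = 4832/1161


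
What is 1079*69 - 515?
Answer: 73936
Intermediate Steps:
1079*69 - 515 = 74451 - 515 = 73936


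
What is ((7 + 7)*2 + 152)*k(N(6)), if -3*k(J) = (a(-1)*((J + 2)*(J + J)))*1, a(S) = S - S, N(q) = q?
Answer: 0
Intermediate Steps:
a(S) = 0
k(J) = 0 (k(J) = -0*((J + 2)*(J + J))/3 = -0*((2 + J)*(2*J))/3 = -0*(2*J*(2 + J))/3 = -0 = -⅓*0 = 0)
((7 + 7)*2 + 152)*k(N(6)) = ((7 + 7)*2 + 152)*0 = (14*2 + 152)*0 = (28 + 152)*0 = 180*0 = 0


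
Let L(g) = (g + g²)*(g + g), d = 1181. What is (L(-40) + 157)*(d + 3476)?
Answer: -580462451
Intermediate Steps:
L(g) = 2*g*(g + g²) (L(g) = (g + g²)*(2*g) = 2*g*(g + g²))
(L(-40) + 157)*(d + 3476) = (2*(-40)²*(1 - 40) + 157)*(1181 + 3476) = (2*1600*(-39) + 157)*4657 = (-124800 + 157)*4657 = -124643*4657 = -580462451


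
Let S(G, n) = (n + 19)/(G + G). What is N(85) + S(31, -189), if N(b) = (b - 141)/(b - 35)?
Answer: -2993/775 ≈ -3.8619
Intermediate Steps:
S(G, n) = (19 + n)/(2*G) (S(G, n) = (19 + n)/((2*G)) = (19 + n)*(1/(2*G)) = (19 + n)/(2*G))
N(b) = (-141 + b)/(-35 + b)
N(85) + S(31, -189) = (-141 + 85)/(-35 + 85) + (½)*(19 - 189)/31 = -56/50 + (½)*(1/31)*(-170) = (1/50)*(-56) - 85/31 = -28/25 - 85/31 = -2993/775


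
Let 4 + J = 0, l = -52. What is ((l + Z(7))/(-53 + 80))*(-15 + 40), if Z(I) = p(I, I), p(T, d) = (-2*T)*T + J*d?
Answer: -4450/27 ≈ -164.81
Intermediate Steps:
J = -4 (J = -4 + 0 = -4)
p(T, d) = -4*d - 2*T² (p(T, d) = (-2*T)*T - 4*d = -2*T² - 4*d = -4*d - 2*T²)
Z(I) = -4*I - 2*I²
((l + Z(7))/(-53 + 80))*(-15 + 40) = ((-52 + 2*7*(-2 - 1*7))/(-53 + 80))*(-15 + 40) = ((-52 + 2*7*(-2 - 7))/27)*25 = ((-52 + 2*7*(-9))*(1/27))*25 = ((-52 - 126)*(1/27))*25 = -178*1/27*25 = -178/27*25 = -4450/27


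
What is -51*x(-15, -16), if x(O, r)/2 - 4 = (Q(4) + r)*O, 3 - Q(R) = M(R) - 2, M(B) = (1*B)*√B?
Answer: -29478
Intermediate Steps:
M(B) = B^(3/2) (M(B) = B*√B = B^(3/2))
Q(R) = 5 - R^(3/2) (Q(R) = 3 - (R^(3/2) - 2) = 3 - (-2 + R^(3/2)) = 3 + (2 - R^(3/2)) = 5 - R^(3/2))
x(O, r) = 8 + 2*O*(-3 + r) (x(O, r) = 8 + 2*(((5 - 4^(3/2)) + r)*O) = 8 + 2*(((5 - 1*8) + r)*O) = 8 + 2*(((5 - 8) + r)*O) = 8 + 2*((-3 + r)*O) = 8 + 2*(O*(-3 + r)) = 8 + 2*O*(-3 + r))
-51*x(-15, -16) = -51*(8 - 6*(-15) + 2*(-15)*(-16)) = -51*(8 + 90 + 480) = -51*578 = -29478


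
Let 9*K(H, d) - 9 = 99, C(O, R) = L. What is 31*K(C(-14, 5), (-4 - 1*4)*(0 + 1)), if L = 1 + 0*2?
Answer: 372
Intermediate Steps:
L = 1 (L = 1 + 0 = 1)
C(O, R) = 1
K(H, d) = 12 (K(H, d) = 1 + (⅑)*99 = 1 + 11 = 12)
31*K(C(-14, 5), (-4 - 1*4)*(0 + 1)) = 31*12 = 372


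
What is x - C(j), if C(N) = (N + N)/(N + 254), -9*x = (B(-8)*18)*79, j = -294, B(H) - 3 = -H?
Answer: -17527/10 ≈ -1752.7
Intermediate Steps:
B(H) = 3 - H
x = -1738 (x = -(3 - 1*(-8))*18*79/9 = -(3 + 8)*18*79/9 = -11*18*79/9 = -22*79 = -1/9*15642 = -1738)
C(N) = 2*N/(254 + N) (C(N) = (2*N)/(254 + N) = 2*N/(254 + N))
x - C(j) = -1738 - 2*(-294)/(254 - 294) = -1738 - 2*(-294)/(-40) = -1738 - 2*(-294)*(-1)/40 = -1738 - 1*147/10 = -1738 - 147/10 = -17527/10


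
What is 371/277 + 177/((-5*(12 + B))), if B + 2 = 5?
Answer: -7068/6925 ≈ -1.0206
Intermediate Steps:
B = 3 (B = -2 + 5 = 3)
371/277 + 177/((-5*(12 + B))) = 371/277 + 177/((-5*(12 + 3))) = 371*(1/277) + 177/((-5*15)) = 371/277 + 177/(-75) = 371/277 + 177*(-1/75) = 371/277 - 59/25 = -7068/6925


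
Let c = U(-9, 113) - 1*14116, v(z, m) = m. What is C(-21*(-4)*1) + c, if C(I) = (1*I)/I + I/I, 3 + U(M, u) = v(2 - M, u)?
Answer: -14004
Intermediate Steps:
U(M, u) = -3 + u
C(I) = 2 (C(I) = I/I + 1 = 1 + 1 = 2)
c = -14006 (c = (-3 + 113) - 1*14116 = 110 - 14116 = -14006)
C(-21*(-4)*1) + c = 2 - 14006 = -14004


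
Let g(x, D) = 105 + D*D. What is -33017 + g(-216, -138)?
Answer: -13868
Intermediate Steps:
g(x, D) = 105 + D**2
-33017 + g(-216, -138) = -33017 + (105 + (-138)**2) = -33017 + (105 + 19044) = -33017 + 19149 = -13868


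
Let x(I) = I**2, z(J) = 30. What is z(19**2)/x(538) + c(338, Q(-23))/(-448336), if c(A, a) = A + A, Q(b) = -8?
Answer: -11388379/8110510324 ≈ -0.0014042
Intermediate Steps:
c(A, a) = 2*A
z(19**2)/x(538) + c(338, Q(-23))/(-448336) = 30/(538**2) + (2*338)/(-448336) = 30/289444 + 676*(-1/448336) = 30*(1/289444) - 169/112084 = 15/144722 - 169/112084 = -11388379/8110510324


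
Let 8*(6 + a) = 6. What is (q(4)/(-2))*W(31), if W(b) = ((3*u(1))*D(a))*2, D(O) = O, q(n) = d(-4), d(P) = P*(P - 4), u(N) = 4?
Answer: 2016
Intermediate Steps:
a = -21/4 (a = -6 + (⅛)*6 = -6 + ¾ = -21/4 ≈ -5.2500)
d(P) = P*(-4 + P)
q(n) = 32 (q(n) = -4*(-4 - 4) = -4*(-8) = 32)
W(b) = -126 (W(b) = ((3*4)*(-21/4))*2 = (12*(-21/4))*2 = -63*2 = -126)
(q(4)/(-2))*W(31) = (32/(-2))*(-126) = (32*(-½))*(-126) = -16*(-126) = 2016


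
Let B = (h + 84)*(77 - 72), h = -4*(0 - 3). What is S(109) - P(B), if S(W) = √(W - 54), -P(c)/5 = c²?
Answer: 1152000 + √55 ≈ 1.1520e+6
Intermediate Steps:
h = 12 (h = -4*(-3) = 12)
B = 480 (B = (12 + 84)*(77 - 72) = 96*5 = 480)
P(c) = -5*c²
S(W) = √(-54 + W)
S(109) - P(B) = √(-54 + 109) - (-5)*480² = √55 - (-5)*230400 = √55 - 1*(-1152000) = √55 + 1152000 = 1152000 + √55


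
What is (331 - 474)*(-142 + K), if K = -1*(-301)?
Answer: -22737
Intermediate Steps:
K = 301
(331 - 474)*(-142 + K) = (331 - 474)*(-142 + 301) = -143*159 = -22737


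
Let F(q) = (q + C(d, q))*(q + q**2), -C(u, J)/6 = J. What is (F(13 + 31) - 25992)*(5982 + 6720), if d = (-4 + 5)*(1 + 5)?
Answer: -5863141584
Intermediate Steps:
d = 6 (d = 1*6 = 6)
C(u, J) = -6*J
F(q) = -5*q*(q + q**2) (F(q) = (q - 6*q)*(q + q**2) = (-5*q)*(q + q**2) = -5*q*(q + q**2))
(F(13 + 31) - 25992)*(5982 + 6720) = (5*(13 + 31)**2*(-1 - (13 + 31)) - 25992)*(5982 + 6720) = (5*44**2*(-1 - 1*44) - 25992)*12702 = (5*1936*(-1 - 44) - 25992)*12702 = (5*1936*(-45) - 25992)*12702 = (-435600 - 25992)*12702 = -461592*12702 = -5863141584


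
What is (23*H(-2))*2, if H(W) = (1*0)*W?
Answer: 0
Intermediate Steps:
H(W) = 0 (H(W) = 0*W = 0)
(23*H(-2))*2 = (23*0)*2 = 0*2 = 0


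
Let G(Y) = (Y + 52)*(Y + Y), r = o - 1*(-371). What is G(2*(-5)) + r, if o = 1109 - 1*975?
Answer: -335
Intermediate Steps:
o = 134 (o = 1109 - 975 = 134)
r = 505 (r = 134 - 1*(-371) = 134 + 371 = 505)
G(Y) = 2*Y*(52 + Y) (G(Y) = (52 + Y)*(2*Y) = 2*Y*(52 + Y))
G(2*(-5)) + r = 2*(2*(-5))*(52 + 2*(-5)) + 505 = 2*(-10)*(52 - 10) + 505 = 2*(-10)*42 + 505 = -840 + 505 = -335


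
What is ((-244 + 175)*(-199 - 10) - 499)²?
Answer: 193822084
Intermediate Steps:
((-244 + 175)*(-199 - 10) - 499)² = (-69*(-209) - 499)² = (14421 - 499)² = 13922² = 193822084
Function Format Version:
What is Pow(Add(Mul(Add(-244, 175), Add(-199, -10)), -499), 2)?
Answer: 193822084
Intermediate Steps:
Pow(Add(Mul(Add(-244, 175), Add(-199, -10)), -499), 2) = Pow(Add(Mul(-69, -209), -499), 2) = Pow(Add(14421, -499), 2) = Pow(13922, 2) = 193822084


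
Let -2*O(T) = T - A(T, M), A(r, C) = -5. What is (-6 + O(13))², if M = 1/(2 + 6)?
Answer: 225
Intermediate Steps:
M = ⅛ (M = 1/8 = ⅛ ≈ 0.12500)
O(T) = -5/2 - T/2 (O(T) = -(T - 1*(-5))/2 = -(T + 5)/2 = -(5 + T)/2 = -5/2 - T/2)
(-6 + O(13))² = (-6 + (-5/2 - ½*13))² = (-6 + (-5/2 - 13/2))² = (-6 - 9)² = (-15)² = 225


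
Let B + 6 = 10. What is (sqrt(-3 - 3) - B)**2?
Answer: (4 - I*sqrt(6))**2 ≈ 10.0 - 19.596*I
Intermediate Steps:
B = 4 (B = -6 + 10 = 4)
(sqrt(-3 - 3) - B)**2 = (sqrt(-3 - 3) - 1*4)**2 = (sqrt(-6) - 4)**2 = (I*sqrt(6) - 4)**2 = (-4 + I*sqrt(6))**2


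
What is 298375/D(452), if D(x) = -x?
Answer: -298375/452 ≈ -660.12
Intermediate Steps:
298375/D(452) = 298375/((-1*452)) = 298375/(-452) = 298375*(-1/452) = -298375/452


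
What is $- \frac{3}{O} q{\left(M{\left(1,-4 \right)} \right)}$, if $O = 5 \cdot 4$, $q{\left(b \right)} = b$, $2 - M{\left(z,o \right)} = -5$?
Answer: $- \frac{21}{20} \approx -1.05$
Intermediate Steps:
$M{\left(z,o \right)} = 7$ ($M{\left(z,o \right)} = 2 - -5 = 2 + 5 = 7$)
$O = 20$
$- \frac{3}{O} q{\left(M{\left(1,-4 \right)} \right)} = - \frac{3}{20} \cdot 7 = \left(-3\right) \frac{1}{20} \cdot 7 = \left(- \frac{3}{20}\right) 7 = - \frac{21}{20}$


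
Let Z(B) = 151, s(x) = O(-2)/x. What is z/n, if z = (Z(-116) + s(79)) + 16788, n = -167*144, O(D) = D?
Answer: -1338179/1899792 ≈ -0.70438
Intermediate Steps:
n = -24048
s(x) = -2/x
z = 1338179/79 (z = (151 - 2/79) + 16788 = 11927/79 + 16788 = 1338179/79 ≈ 16939.)
z/n = (1338179/79)/(-24048) = (1338179/79)*(-1/24048) = -1338179/1899792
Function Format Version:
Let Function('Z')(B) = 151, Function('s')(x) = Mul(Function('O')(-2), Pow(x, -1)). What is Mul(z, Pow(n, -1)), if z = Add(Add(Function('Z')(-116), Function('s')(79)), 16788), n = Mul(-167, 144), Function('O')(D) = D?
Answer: Rational(-1338179, 1899792) ≈ -0.70438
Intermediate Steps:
n = -24048
Function('s')(x) = Mul(-2, Pow(x, -1))
z = Rational(1338179, 79) (z = Add(Add(151, Mul(-2, Pow(79, -1))), 16788) = Add(Add(151, Mul(-2, Rational(1, 79))), 16788) = Add(Add(151, Rational(-2, 79)), 16788) = Add(Rational(11927, 79), 16788) = Rational(1338179, 79) ≈ 16939.)
Mul(z, Pow(n, -1)) = Mul(Rational(1338179, 79), Pow(-24048, -1)) = Mul(Rational(1338179, 79), Rational(-1, 24048)) = Rational(-1338179, 1899792)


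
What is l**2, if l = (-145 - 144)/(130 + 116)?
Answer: 83521/60516 ≈ 1.3801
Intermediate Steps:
l = -289/246 ≈ -1.1748
l**2 = (-289/246)**2 = 83521/60516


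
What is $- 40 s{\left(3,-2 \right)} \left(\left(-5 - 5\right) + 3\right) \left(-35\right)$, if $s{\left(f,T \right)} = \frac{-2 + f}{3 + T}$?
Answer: $-9800$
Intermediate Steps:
$s{\left(f,T \right)} = \frac{-2 + f}{3 + T}$
$- 40 s{\left(3,-2 \right)} \left(\left(-5 - 5\right) + 3\right) \left(-35\right) = - 40 \frac{-2 + 3}{3 - 2} \left(\left(-5 - 5\right) + 3\right) \left(-35\right) = - 40 \cdot 1^{-1} \cdot 1 \left(-10 + 3\right) \left(-35\right) = - 40 \cdot 1 \cdot 1 \left(-7\right) \left(-35\right) = - 40 \cdot 1 \left(-7\right) \left(-35\right) = \left(-40\right) \left(-7\right) \left(-35\right) = 280 \left(-35\right) = -9800$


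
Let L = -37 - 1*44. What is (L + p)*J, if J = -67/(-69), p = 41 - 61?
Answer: -6767/69 ≈ -98.073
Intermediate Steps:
p = -20
L = -81 (L = -37 - 44 = -81)
J = 67/69 (J = -67*(-1/69) = 67/69 ≈ 0.97101)
(L + p)*J = (-81 - 20)*(67/69) = -101*67/69 = -6767/69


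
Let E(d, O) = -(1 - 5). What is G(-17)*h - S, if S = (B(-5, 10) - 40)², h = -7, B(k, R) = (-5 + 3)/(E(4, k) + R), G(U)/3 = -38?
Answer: -39859/49 ≈ -813.45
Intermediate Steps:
G(U) = -114 (G(U) = 3*(-38) = -114)
E(d, O) = 4 (E(d, O) = -1*(-4) = 4)
B(k, R) = -2/(4 + R) (B(k, R) = (-5 + 3)/(4 + R) = -2/(4 + R))
S = 78961/49 (S = (-2/(4 + 10) - 40)² = (-2/14 - 40)² = (-2*1/14 - 40)² = (-⅐ - 40)² = (-281/7)² = 78961/49 ≈ 1611.4)
G(-17)*h - S = -114*(-7) - 1*78961/49 = 798 - 78961/49 = -39859/49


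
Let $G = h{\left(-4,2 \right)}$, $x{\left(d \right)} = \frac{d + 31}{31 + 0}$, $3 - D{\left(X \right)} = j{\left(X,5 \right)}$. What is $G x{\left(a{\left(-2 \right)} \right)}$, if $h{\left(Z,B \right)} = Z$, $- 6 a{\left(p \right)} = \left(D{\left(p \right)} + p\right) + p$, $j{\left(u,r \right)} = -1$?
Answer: $-4$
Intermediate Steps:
$D{\left(X \right)} = 4$ ($D{\left(X \right)} = 3 - -1 = 3 + 1 = 4$)
$a{\left(p \right)} = - \frac{2}{3} - \frac{p}{3}$ ($a{\left(p \right)} = - \frac{\left(4 + p\right) + p}{6} = - \frac{4 + 2 p}{6} = - \frac{2}{3} - \frac{p}{3}$)
$x{\left(d \right)} = 1 + \frac{d}{31}$ ($x{\left(d \right)} = \frac{31 + d}{31} = \left(31 + d\right) \frac{1}{31} = 1 + \frac{d}{31}$)
$G = -4$
$G x{\left(a{\left(-2 \right)} \right)} = - 4 \left(1 + \frac{- \frac{2}{3} - - \frac{2}{3}}{31}\right) = - 4 \left(1 + \frac{- \frac{2}{3} + \frac{2}{3}}{31}\right) = - 4 \left(1 + \frac{1}{31} \cdot 0\right) = - 4 \left(1 + 0\right) = \left(-4\right) 1 = -4$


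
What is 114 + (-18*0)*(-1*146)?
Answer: 114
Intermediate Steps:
114 + (-18*0)*(-1*146) = 114 + 0*(-146) = 114 + 0 = 114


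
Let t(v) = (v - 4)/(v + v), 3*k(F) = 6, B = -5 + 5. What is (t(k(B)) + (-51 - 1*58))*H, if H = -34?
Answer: 3723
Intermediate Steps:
B = 0
k(F) = 2 (k(F) = (1/3)*6 = 2)
t(v) = (-4 + v)/(2*v) (t(v) = (-4 + v)/((2*v)) = (-4 + v)*(1/(2*v)) = (-4 + v)/(2*v))
(t(k(B)) + (-51 - 1*58))*H = ((1/2)*(-4 + 2)/2 + (-51 - 1*58))*(-34) = ((1/2)*(1/2)*(-2) + (-51 - 58))*(-34) = (-1/2 - 109)*(-34) = -219/2*(-34) = 3723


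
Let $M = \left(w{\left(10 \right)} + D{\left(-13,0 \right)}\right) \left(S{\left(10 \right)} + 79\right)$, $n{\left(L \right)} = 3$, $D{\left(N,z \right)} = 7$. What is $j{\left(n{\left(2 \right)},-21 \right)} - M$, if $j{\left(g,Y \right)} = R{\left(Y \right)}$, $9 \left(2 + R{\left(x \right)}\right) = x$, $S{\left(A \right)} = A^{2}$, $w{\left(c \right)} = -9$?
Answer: $\frac{1061}{3} \approx 353.67$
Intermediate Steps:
$R{\left(x \right)} = -2 + \frac{x}{9}$
$j{\left(g,Y \right)} = -2 + \frac{Y}{9}$
$M = -358$ ($M = \left(-9 + 7\right) \left(10^{2} + 79\right) = - 2 \left(100 + 79\right) = \left(-2\right) 179 = -358$)
$j{\left(n{\left(2 \right)},-21 \right)} - M = \left(-2 + \frac{1}{9} \left(-21\right)\right) - -358 = \left(-2 - \frac{7}{3}\right) + 358 = - \frac{13}{3} + 358 = \frac{1061}{3}$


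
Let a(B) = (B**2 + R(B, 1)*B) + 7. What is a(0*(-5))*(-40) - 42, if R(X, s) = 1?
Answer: -322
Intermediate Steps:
a(B) = 7 + B + B**2 (a(B) = (B**2 + 1*B) + 7 = (B**2 + B) + 7 = (B + B**2) + 7 = 7 + B + B**2)
a(0*(-5))*(-40) - 42 = (7 + 0*(-5) + (0*(-5))**2)*(-40) - 42 = (7 + 0 + 0**2)*(-40) - 42 = (7 + 0 + 0)*(-40) - 42 = 7*(-40) - 42 = -280 - 42 = -322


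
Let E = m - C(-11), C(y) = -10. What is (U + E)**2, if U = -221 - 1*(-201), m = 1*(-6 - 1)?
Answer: 289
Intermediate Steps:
m = -7 (m = 1*(-7) = -7)
U = -20 (U = -221 + 201 = -20)
E = 3 (E = -7 - 1*(-10) = -7 + 10 = 3)
(U + E)**2 = (-20 + 3)**2 = (-17)**2 = 289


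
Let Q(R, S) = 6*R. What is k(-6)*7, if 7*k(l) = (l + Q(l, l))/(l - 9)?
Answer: 14/5 ≈ 2.8000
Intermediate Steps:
k(l) = l/(-9 + l) (k(l) = ((l + 6*l)/(l - 9))/7 = ((7*l)/(-9 + l))/7 = (7*l/(-9 + l))/7 = l/(-9 + l))
k(-6)*7 = -6/(-9 - 6)*7 = -6/(-15)*7 = -6*(-1/15)*7 = (⅖)*7 = 14/5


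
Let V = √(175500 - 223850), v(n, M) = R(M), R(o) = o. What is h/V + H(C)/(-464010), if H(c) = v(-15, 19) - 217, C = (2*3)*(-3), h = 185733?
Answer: 33/77335 - 185733*I*√1934/9670 ≈ 0.00042671 - 844.68*I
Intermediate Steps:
C = -18 (C = 6*(-3) = -18)
v(n, M) = M
H(c) = -198 (H(c) = 19 - 217 = -198)
V = 5*I*√1934 (V = √(-48350) = 5*I*√1934 ≈ 219.89*I)
h/V + H(C)/(-464010) = 185733/((5*I*√1934)) - 198/(-464010) = 185733*(-I*√1934/9670) - 198*(-1/464010) = -185733*I*√1934/9670 + 33/77335 = 33/77335 - 185733*I*√1934/9670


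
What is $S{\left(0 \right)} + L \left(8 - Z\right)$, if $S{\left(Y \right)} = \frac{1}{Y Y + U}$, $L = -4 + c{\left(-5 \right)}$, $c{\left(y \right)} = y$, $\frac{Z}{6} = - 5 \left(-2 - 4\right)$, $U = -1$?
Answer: $1547$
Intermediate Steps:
$Z = 180$ ($Z = 6 \left(- 5 \left(-2 - 4\right)\right) = 6 \left(\left(-5\right) \left(-6\right)\right) = 6 \cdot 30 = 180$)
$L = -9$ ($L = -4 - 5 = -9$)
$S{\left(Y \right)} = \frac{1}{-1 + Y^{2}}$ ($S{\left(Y \right)} = \frac{1}{Y Y - 1} = \frac{1}{Y^{2} - 1} = \frac{1}{-1 + Y^{2}}$)
$S{\left(0 \right)} + L \left(8 - Z\right) = \frac{1}{-1 + 0^{2}} - 9 \left(8 - 180\right) = \frac{1}{-1 + 0} - 9 \left(8 - 180\right) = \frac{1}{-1} - -1548 = -1 + 1548 = 1547$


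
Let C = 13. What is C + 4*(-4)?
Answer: -3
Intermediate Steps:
C + 4*(-4) = 13 + 4*(-4) = 13 - 16 = -3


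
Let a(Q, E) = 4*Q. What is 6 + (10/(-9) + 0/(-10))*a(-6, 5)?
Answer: 98/3 ≈ 32.667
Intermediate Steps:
6 + (10/(-9) + 0/(-10))*a(-6, 5) = 6 + (10/(-9) + 0/(-10))*(4*(-6)) = 6 + (10*(-⅑) + 0*(-⅒))*(-24) = 6 + (-10/9 + 0)*(-24) = 6 - 10/9*(-24) = 6 + 80/3 = 98/3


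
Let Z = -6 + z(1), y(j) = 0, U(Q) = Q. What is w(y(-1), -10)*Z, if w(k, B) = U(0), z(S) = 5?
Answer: 0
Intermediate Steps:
w(k, B) = 0
Z = -1 (Z = -6 + 5 = -1)
w(y(-1), -10)*Z = 0*(-1) = 0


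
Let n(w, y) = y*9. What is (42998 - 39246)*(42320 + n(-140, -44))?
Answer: 157298848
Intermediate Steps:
n(w, y) = 9*y
(42998 - 39246)*(42320 + n(-140, -44)) = (42998 - 39246)*(42320 + 9*(-44)) = 3752*(42320 - 396) = 3752*41924 = 157298848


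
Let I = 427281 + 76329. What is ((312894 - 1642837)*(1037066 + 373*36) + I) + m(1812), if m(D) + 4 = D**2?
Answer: -1397093354892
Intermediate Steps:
I = 503610
m(D) = -4 + D**2
((312894 - 1642837)*(1037066 + 373*36) + I) + m(1812) = ((312894 - 1642837)*(1037066 + 373*36) + 503610) + (-4 + 1812**2) = (-1329943*(1037066 + 13428) + 503610) + (-4 + 3283344) = (-1329943*1050494 + 503610) + 3283340 = (-1397097141842 + 503610) + 3283340 = -1397096638232 + 3283340 = -1397093354892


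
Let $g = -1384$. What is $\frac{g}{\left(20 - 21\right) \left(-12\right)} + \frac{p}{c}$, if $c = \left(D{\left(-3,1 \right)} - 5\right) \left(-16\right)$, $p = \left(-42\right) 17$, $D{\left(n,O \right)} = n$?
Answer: $- \frac{23215}{192} \approx -120.91$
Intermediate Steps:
$p = -714$
$c = 128$ ($c = \left(-3 - 5\right) \left(-16\right) = \left(-8\right) \left(-16\right) = 128$)
$\frac{g}{\left(20 - 21\right) \left(-12\right)} + \frac{p}{c} = - \frac{1384}{\left(20 - 21\right) \left(-12\right)} - \frac{714}{128} = - \frac{1384}{\left(-1\right) \left(-12\right)} - \frac{357}{64} = - \frac{1384}{12} - \frac{357}{64} = \left(-1384\right) \frac{1}{12} - \frac{357}{64} = - \frac{346}{3} - \frac{357}{64} = - \frac{23215}{192}$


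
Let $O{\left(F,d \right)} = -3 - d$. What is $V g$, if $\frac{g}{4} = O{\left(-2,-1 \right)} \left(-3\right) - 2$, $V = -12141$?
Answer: $-194256$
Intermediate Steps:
$g = 16$ ($g = 4 \left(\left(-3 - -1\right) \left(-3\right) - 2\right) = 4 \left(\left(-3 + 1\right) \left(-3\right) - 2\right) = 4 \left(\left(-2\right) \left(-3\right) - 2\right) = 4 \left(6 - 2\right) = 4 \cdot 4 = 16$)
$V g = \left(-12141\right) 16 = -194256$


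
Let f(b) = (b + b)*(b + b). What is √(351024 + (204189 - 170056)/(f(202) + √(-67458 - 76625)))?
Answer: √((57292767317 + 351024*I*√144083)/(163216 + I*√144083)) ≈ 592.47 - 0.e-7*I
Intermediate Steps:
f(b) = 4*b² (f(b) = (2*b)*(2*b) = 4*b²)
√(351024 + (204189 - 170056)/(f(202) + √(-67458 - 76625))) = √(351024 + (204189 - 170056)/(4*202² + √(-67458 - 76625))) = √(351024 + 34133/(4*40804 + √(-144083))) = √(351024 + 34133/(163216 + I*√144083))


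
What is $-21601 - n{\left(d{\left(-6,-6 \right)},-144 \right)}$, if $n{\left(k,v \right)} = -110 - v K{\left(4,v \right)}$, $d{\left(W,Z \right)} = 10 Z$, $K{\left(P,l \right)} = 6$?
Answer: $-22355$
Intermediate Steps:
$n{\left(k,v \right)} = -110 - 6 v$ ($n{\left(k,v \right)} = -110 - v 6 = -110 - 6 v$)
$-21601 - n{\left(d{\left(-6,-6 \right)},-144 \right)} = -21601 - \left(-110 - -864\right) = -21601 - \left(-110 + 864\right) = -21601 - 754 = -22355$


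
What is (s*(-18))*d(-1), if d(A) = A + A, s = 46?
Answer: 1656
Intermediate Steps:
d(A) = 2*A
(s*(-18))*d(-1) = (46*(-18))*(2*(-1)) = -828*(-2) = 1656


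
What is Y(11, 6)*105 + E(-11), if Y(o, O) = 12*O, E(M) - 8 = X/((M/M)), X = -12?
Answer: 7556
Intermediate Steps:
E(M) = -4 (E(M) = 8 - 12/(M/M) = 8 - 12/1 = 8 - 12*1 = 8 - 12 = -4)
Y(11, 6)*105 + E(-11) = (12*6)*105 - 4 = 72*105 - 4 = 7560 - 4 = 7556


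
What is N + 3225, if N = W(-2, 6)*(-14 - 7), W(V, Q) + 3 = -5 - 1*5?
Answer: 3498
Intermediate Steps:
W(V, Q) = -13 (W(V, Q) = -3 + (-5 - 1*5) = -3 + (-5 - 5) = -3 - 10 = -13)
N = 273 (N = -13*(-14 - 7) = -13*(-21) = 273)
N + 3225 = 273 + 3225 = 3498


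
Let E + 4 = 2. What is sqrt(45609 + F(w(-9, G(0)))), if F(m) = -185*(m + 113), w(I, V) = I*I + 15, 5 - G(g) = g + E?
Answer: 4*sqrt(434) ≈ 83.331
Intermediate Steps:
E = -2 (E = -4 + 2 = -2)
G(g) = 7 - g (G(g) = 5 - (g - 2) = 5 - (-2 + g) = 5 + (2 - g) = 7 - g)
w(I, V) = 15 + I**2 (w(I, V) = I**2 + 15 = 15 + I**2)
F(m) = -20905 - 185*m (F(m) = -185*(113 + m) = -20905 - 185*m)
sqrt(45609 + F(w(-9, G(0)))) = sqrt(45609 + (-20905 - 185*(15 + (-9)**2))) = sqrt(45609 + (-20905 - 185*(15 + 81))) = sqrt(45609 + (-20905 - 185*96)) = sqrt(45609 + (-20905 - 17760)) = sqrt(45609 - 38665) = sqrt(6944) = 4*sqrt(434)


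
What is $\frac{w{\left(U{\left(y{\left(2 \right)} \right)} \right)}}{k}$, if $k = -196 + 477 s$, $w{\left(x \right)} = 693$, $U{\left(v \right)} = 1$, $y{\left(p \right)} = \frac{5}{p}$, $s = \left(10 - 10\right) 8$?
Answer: $- \frac{99}{28} \approx -3.5357$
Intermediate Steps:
$s = 0$ ($s = 0 \cdot 8 = 0$)
$k = -196$ ($k = -196 + 477 \cdot 0 = -196 + 0 = -196$)
$\frac{w{\left(U{\left(y{\left(2 \right)} \right)} \right)}}{k} = \frac{693}{-196} = 693 \left(- \frac{1}{196}\right) = - \frac{99}{28}$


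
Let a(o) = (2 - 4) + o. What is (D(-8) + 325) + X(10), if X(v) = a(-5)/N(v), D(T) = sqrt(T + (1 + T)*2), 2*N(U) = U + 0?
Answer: 1618/5 + I*sqrt(22) ≈ 323.6 + 4.6904*I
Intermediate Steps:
N(U) = U/2 (N(U) = (U + 0)/2 = U/2)
a(o) = -2 + o
D(T) = sqrt(2 + 3*T) (D(T) = sqrt(T + (2 + 2*T)) = sqrt(2 + 3*T))
X(v) = -14/v (X(v) = (-2 - 5)/((v/2)) = -14/v)
(D(-8) + 325) + X(10) = (sqrt(2 + 3*(-8)) + 325) - 14/10 = (sqrt(2 - 24) + 325) - 14*1/10 = (sqrt(-22) + 325) - 7/5 = (I*sqrt(22) + 325) - 7/5 = (325 + I*sqrt(22)) - 7/5 = 1618/5 + I*sqrt(22)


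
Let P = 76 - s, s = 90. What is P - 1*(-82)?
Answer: 68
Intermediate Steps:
P = -14 (P = 76 - 1*90 = 76 - 90 = -14)
P - 1*(-82) = -14 - 1*(-82) = -14 + 82 = 68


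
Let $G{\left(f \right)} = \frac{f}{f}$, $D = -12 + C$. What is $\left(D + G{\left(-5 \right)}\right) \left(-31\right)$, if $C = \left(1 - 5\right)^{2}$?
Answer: $-155$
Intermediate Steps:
$C = 16$ ($C = \left(-4\right)^{2} = 16$)
$D = 4$ ($D = -12 + 16 = 4$)
$G{\left(f \right)} = 1$
$\left(D + G{\left(-5 \right)}\right) \left(-31\right) = \left(4 + 1\right) \left(-31\right) = 5 \left(-31\right) = -155$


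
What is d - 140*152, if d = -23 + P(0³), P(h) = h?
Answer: -21303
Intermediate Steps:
d = -23 (d = -23 + 0³ = -23 + 0 = -23)
d - 140*152 = -23 - 140*152 = -23 - 21280 = -21303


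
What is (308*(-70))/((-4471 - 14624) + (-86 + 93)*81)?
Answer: 2695/2316 ≈ 1.1636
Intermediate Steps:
(308*(-70))/((-4471 - 14624) + (-86 + 93)*81) = -21560/(-19095 + 7*81) = -21560/(-19095 + 567) = -21560/(-18528) = -21560*(-1/18528) = 2695/2316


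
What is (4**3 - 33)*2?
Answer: 62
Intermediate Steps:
(4**3 - 33)*2 = (64 - 33)*2 = 31*2 = 62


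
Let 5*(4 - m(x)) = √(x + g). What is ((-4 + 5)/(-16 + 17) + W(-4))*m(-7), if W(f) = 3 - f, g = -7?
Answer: 32 - 8*I*√14/5 ≈ 32.0 - 5.9866*I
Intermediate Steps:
m(x) = 4 - √(-7 + x)/5 (m(x) = 4 - √(x - 7)/5 = 4 - √(-7 + x)/5)
((-4 + 5)/(-16 + 17) + W(-4))*m(-7) = ((-4 + 5)/(-16 + 17) + (3 - 1*(-4)))*(4 - √(-7 - 7)/5) = (1/1 + (3 + 4))*(4 - I*√14/5) = (1*1 + 7)*(4 - I*√14/5) = (1 + 7)*(4 - I*√14/5) = 8*(4 - I*√14/5) = 32 - 8*I*√14/5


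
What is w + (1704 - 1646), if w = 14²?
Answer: 254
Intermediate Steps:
w = 196
w + (1704 - 1646) = 196 + (1704 - 1646) = 196 + 58 = 254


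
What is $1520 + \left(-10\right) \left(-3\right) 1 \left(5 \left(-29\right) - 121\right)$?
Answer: $-6460$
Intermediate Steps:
$1520 + \left(-10\right) \left(-3\right) 1 \left(5 \left(-29\right) - 121\right) = 1520 + 30 \cdot 1 \left(-145 - 121\right) = 1520 + 30 \left(-266\right) = 1520 - 7980 = -6460$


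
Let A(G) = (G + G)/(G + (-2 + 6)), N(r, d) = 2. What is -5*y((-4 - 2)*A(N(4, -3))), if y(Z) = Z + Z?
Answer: 40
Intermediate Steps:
A(G) = 2*G/(4 + G) (A(G) = (2*G)/(G + 4) = (2*G)/(4 + G) = 2*G/(4 + G))
y(Z) = 2*Z
-5*y((-4 - 2)*A(N(4, -3))) = -10*(-4 - 2)*(2*2/(4 + 2)) = -10*(-12*2/6) = -10*(-6*2/3) = -10*(-4) = -5*(-8) = 40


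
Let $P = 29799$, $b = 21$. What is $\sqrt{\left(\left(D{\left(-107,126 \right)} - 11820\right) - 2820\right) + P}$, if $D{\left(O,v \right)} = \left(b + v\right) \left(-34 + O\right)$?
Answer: $8 i \sqrt{87} \approx 74.619 i$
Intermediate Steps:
$D{\left(O,v \right)} = \left(-34 + O\right) \left(21 + v\right)$ ($D{\left(O,v \right)} = \left(21 + v\right) \left(-34 + O\right) = \left(-34 + O\right) \left(21 + v\right)$)
$\sqrt{\left(\left(D{\left(-107,126 \right)} - 11820\right) - 2820\right) + P} = \sqrt{\left(\left(\left(-714 - 4284 + 21 \left(-107\right) - 13482\right) - 11820\right) - 2820\right) + 29799} = \sqrt{\left(\left(\left(-714 - 4284 - 2247 - 13482\right) - 11820\right) - 2820\right) + 29799} = \sqrt{\left(\left(-20727 - 11820\right) - 2820\right) + 29799} = \sqrt{\left(-32547 - 2820\right) + 29799} = \sqrt{-35367 + 29799} = \sqrt{-5568} = 8 i \sqrt{87}$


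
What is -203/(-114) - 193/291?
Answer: 4119/3686 ≈ 1.1175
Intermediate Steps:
-203/(-114) - 193/291 = -203*(-1/114) - 193*1/291 = 203/114 - 193/291 = 4119/3686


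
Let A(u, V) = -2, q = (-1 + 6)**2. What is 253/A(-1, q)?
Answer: -253/2 ≈ -126.50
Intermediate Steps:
q = 25 (q = 5**2 = 25)
253/A(-1, q) = 253/(-2) = 253*(-1/2) = -253/2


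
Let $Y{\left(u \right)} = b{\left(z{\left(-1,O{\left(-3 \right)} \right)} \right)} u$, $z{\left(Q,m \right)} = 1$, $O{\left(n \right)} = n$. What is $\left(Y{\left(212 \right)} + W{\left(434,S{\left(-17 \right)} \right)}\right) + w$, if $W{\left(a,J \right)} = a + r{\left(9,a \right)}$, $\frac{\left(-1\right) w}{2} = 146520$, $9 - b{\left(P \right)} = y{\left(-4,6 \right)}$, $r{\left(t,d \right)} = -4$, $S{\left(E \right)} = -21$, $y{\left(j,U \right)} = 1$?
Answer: $-290914$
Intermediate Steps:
$b{\left(P \right)} = 8$ ($b{\left(P \right)} = 9 - 1 = 8$)
$w = -293040$ ($w = \left(-2\right) 146520 = -293040$)
$W{\left(a,J \right)} = -4 + a$ ($W{\left(a,J \right)} = a - 4 = -4 + a$)
$Y{\left(u \right)} = 8 u$
$\left(Y{\left(212 \right)} + W{\left(434,S{\left(-17 \right)} \right)}\right) + w = \left(8 \cdot 212 + \left(-4 + 434\right)\right) - 293040 = \left(1696 + 430\right) - 293040 = 2126 - 293040 = -290914$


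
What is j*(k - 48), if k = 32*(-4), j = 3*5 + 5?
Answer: -3520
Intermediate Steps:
j = 20 (j = 15 + 5 = 20)
k = -128
j*(k - 48) = 20*(-128 - 48) = 20*(-176) = -3520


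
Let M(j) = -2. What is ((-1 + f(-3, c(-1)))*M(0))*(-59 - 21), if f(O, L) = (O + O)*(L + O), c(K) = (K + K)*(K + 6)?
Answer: 12320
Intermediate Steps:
c(K) = 2*K*(6 + K) (c(K) = (2*K)*(6 + K) = 2*K*(6 + K))
f(O, L) = 2*O*(L + O) (f(O, L) = (2*O)*(L + O) = 2*O*(L + O))
((-1 + f(-3, c(-1)))*M(0))*(-59 - 21) = ((-1 + 2*(-3)*(2*(-1)*(6 - 1) - 3))*(-2))*(-59 - 21) = ((-1 + 2*(-3)*(2*(-1)*5 - 3))*(-2))*(-80) = ((-1 + 2*(-3)*(-10 - 3))*(-2))*(-80) = ((-1 + 2*(-3)*(-13))*(-2))*(-80) = ((-1 + 78)*(-2))*(-80) = (77*(-2))*(-80) = -154*(-80) = 12320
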